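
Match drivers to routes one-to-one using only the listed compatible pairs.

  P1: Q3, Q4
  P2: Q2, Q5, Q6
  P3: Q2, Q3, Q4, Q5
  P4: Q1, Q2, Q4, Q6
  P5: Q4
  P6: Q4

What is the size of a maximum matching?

5

Unit-capacity flow: source→left, listed edges, right→sink; max matching = max flow.
Augmenting path P1→Q3 (+1); matched 1.
Augmenting path P2→Q2 (+1); matched 2.
Augmenting path P3→Q4 (+1); matched 3.
Augmenting path P4→Q1 (+1); matched 4.
Augmenting path P5→Q4→P3→Q5 (+1); matched 5.
No augmenting path remains; maximum matching = 5.
König certificate: {P1, P2, P3, P4, Q4} is a vertex cover of size 5 (every listed pair touches it), so no matching can be larger.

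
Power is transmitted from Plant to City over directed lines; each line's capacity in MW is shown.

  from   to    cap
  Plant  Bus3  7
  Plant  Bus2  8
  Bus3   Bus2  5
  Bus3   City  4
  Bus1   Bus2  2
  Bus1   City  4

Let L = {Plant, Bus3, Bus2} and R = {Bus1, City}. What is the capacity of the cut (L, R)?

Edges leaving {Plant, Bus3, Bus2}: Bus3→City (4).
Cut capacity = 4 = 4.

4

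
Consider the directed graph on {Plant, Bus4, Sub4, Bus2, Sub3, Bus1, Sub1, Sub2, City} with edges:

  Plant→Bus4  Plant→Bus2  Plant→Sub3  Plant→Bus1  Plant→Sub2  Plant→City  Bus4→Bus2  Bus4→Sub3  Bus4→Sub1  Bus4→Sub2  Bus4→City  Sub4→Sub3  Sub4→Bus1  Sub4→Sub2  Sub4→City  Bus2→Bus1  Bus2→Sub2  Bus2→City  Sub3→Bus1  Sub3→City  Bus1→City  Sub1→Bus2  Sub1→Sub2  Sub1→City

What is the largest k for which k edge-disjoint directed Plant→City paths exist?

Assign every edge capacity 1; by Menger, the answer equals the max flow.
Path Plant→City (+1); total 1.
Path Plant→Bus4→City (+1); total 2.
Path Plant→Bus2→City (+1); total 3.
Path Plant→Sub3→City (+1); total 4.
Path Plant→Bus1→City (+1); total 5.
No residual Plant→City path; max flow = 5.
Certifying cut of size 5: {Plant→Bus1, Plant→Bus2, Plant→Bus4, Plant→City, Plant→Sub3}.

5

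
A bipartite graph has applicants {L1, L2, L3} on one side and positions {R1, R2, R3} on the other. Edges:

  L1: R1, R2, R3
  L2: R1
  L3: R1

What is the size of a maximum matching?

Unit-capacity flow: source→left, listed edges, right→sink; max matching = max flow.
Augmenting path L1→R1 (+1); matched 1.
Augmenting path L2→R1→L1→R2 (+1); matched 2.
No augmenting path remains; maximum matching = 2.
König certificate: {L1, R1} is a vertex cover of size 2 (every listed pair touches it), so no matching can be larger.

2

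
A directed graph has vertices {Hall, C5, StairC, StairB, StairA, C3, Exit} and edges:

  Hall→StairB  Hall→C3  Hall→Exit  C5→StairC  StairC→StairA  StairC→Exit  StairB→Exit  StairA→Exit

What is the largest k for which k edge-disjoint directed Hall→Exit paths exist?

Assign every edge capacity 1; by Menger, the answer equals the max flow.
Path Hall→Exit (+1); total 1.
Path Hall→StairB→Exit (+1); total 2.
No residual Hall→Exit path; max flow = 2.
Certifying cut of size 2: {Hall→Exit, Hall→StairB}.

2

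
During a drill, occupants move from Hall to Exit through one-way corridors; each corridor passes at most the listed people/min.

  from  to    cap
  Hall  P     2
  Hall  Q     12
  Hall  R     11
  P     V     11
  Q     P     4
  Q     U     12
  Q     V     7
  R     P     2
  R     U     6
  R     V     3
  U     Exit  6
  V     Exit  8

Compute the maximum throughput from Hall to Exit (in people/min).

14

Augment Hall→P→V→Exit: bottleneck 2, flow now 2.
Augment Hall→Q→U→Exit: bottleneck 6, flow now 8.
Augment Hall→Q→V→Exit: bottleneck 6, flow now 14.
No augmenting path remains; maximum flow = 14.
In the residual graph, reachable from Hall: {Hall, P, Q, R, U, V}.
Min-cut edges: U→Exit (6), V→Exit (8); capacity 6 + 8 = 14.
This cut is saturated, so no flow can exceed 14.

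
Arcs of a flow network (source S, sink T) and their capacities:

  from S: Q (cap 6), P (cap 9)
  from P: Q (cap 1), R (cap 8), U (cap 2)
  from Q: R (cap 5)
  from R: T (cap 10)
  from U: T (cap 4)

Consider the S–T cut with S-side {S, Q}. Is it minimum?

Given cut capacity: 9 + 5 = 14.
Augment S→P→R→T: bottleneck 8, flow now 8.
Augment S→P→U→T: bottleneck 1, flow now 9.
Augment S→Q→R→T: bottleneck 2, flow now 11.
Augment S→Q→R→P→U→T: bottleneck 1, flow now 12. (uses reverse residual edge)
No augmenting path remains; maximum flow = 12.
In the residual graph, reachable from S: {S, P, Q, R}.
Min-cut edges: P→U (2), R→T (10); capacity 2 + 10 = 12.
Cut capacity 14 exceeds the max flow 12, so it is not minimum.

No — its capacity is 14, but the minimum cut has capacity 12.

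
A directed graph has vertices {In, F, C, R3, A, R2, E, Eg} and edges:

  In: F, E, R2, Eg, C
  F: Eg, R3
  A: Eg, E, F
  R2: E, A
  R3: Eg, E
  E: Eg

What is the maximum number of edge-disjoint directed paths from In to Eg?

Assign every edge capacity 1; by Menger, the answer equals the max flow.
Path In→Eg (+1); total 1.
Path In→F→Eg (+1); total 2.
Path In→E→Eg (+1); total 3.
Path In→R2→A→Eg (+1); total 4.
No residual In→Eg path; max flow = 4.
Certifying cut of size 4: {In→E, In→Eg, In→F, In→R2}.

4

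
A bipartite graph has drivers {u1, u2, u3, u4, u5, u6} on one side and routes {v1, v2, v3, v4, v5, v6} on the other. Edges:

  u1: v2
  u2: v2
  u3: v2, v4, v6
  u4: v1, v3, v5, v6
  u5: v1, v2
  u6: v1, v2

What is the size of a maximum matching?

Unit-capacity flow: source→left, listed edges, right→sink; max matching = max flow.
Augmenting path u1→v2 (+1); matched 1.
Augmenting path u3→v4 (+1); matched 2.
Augmenting path u4→v1 (+1); matched 3.
Augmenting path u5→v1→u4→v3 (+1); matched 4.
No augmenting path remains; maximum matching = 4.
König certificate: {u3, u4, v1, v2} is a vertex cover of size 4 (every listed pair touches it), so no matching can be larger.

4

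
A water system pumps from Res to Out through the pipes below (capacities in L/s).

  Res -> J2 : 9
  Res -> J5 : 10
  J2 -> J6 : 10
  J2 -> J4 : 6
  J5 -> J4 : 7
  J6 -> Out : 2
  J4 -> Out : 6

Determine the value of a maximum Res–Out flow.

8

Augment Res→J2→J6→Out: bottleneck 2, flow now 2.
Augment Res→J2→J4→Out: bottleneck 6, flow now 8.
No augmenting path remains; maximum flow = 8.
In the residual graph, reachable from Res: {Res, J2, J5, J6, J4}.
Min-cut edges: J6→Out (2), J4→Out (6); capacity 2 + 6 = 8.
This cut is saturated, so no flow can exceed 8.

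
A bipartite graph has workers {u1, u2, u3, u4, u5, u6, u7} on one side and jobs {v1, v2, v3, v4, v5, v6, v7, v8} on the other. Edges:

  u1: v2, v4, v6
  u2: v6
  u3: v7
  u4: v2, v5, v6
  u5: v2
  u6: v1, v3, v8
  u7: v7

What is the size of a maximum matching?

Unit-capacity flow: source→left, listed edges, right→sink; max matching = max flow.
Augmenting path u1→v2 (+1); matched 1.
Augmenting path u2→v6 (+1); matched 2.
Augmenting path u3→v7 (+1); matched 3.
Augmenting path u4→v5 (+1); matched 4.
Augmenting path u6→v1 (+1); matched 5.
Augmenting path u5→v2→u1→v4 (+1); matched 6.
No augmenting path remains; maximum matching = 6.
König certificate: {u1, u2, u4, u5, u6, v7} is a vertex cover of size 6 (every listed pair touches it), so no matching can be larger.

6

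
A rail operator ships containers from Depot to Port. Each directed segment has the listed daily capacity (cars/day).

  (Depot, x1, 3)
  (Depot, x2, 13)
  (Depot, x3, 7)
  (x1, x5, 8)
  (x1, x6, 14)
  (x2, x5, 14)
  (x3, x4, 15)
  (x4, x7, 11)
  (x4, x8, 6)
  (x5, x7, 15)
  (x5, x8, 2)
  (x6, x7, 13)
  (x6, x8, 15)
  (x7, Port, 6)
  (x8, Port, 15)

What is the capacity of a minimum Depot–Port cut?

17

Augment Depot→x1→x5→x7→Port: bottleneck 3, flow now 3.
Augment Depot→x2→x5→x7→Port: bottleneck 3, flow now 6.
Augment Depot→x2→x5→x8→Port: bottleneck 2, flow now 8.
Augment Depot→x3→x4→x8→Port: bottleneck 6, flow now 14.
Augment Depot→x2→x5→x1→x6→x8→Port: bottleneck 3, flow now 17. (uses reverse residual edge)
No augmenting path remains; maximum flow = 17.
By max-flow min-cut, the minimum cut capacity equals the max flow.
In the residual graph, reachable from Depot: {Depot, x2, x3, x4, x5, x7}.
Min-cut edges: Depot→x1 (3), x4→x8 (6), x5→x8 (2), x7→Port (6); capacity 3 + 6 + 2 + 6 = 17.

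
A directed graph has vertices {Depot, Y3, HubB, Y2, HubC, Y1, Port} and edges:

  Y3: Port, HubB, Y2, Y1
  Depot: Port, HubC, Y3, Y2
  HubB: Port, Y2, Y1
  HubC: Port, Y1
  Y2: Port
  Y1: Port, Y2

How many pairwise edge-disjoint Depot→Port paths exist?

4

Assign every edge capacity 1; by Menger, the answer equals the max flow.
Path Depot→Port (+1); total 1.
Path Depot→Y3→Port (+1); total 2.
Path Depot→Y2→Port (+1); total 3.
Path Depot→HubC→Port (+1); total 4.
No residual Depot→Port path; max flow = 4.
Certifying cut of size 4: {Depot→HubC, Depot→Port, Depot→Y2, Depot→Y3}.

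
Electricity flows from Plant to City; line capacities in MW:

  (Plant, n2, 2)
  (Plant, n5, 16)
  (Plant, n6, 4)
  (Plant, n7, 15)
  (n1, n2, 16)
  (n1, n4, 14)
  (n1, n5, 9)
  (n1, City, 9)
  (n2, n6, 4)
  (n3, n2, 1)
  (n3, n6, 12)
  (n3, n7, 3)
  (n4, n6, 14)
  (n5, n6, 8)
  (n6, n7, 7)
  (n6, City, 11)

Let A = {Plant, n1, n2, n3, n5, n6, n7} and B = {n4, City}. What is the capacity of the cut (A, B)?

Edges leaving {Plant, n1, n2, n3, n5, n6, n7}: n1→n4 (14), n1→City (9), n6→City (11).
Cut capacity = 14 + 9 + 11 = 34.

34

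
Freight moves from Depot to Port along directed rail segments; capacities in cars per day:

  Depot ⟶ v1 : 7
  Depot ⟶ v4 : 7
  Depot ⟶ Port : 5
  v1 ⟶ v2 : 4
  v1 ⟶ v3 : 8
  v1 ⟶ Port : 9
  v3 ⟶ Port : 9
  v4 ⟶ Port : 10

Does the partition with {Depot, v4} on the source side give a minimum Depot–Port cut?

No — its capacity is 22, but the minimum cut has capacity 19.

Given cut capacity: 7 + 5 + 10 = 22.
Augment Depot→Port: bottleneck 5, flow now 5.
Augment Depot→v1→Port: bottleneck 7, flow now 12.
Augment Depot→v4→Port: bottleneck 7, flow now 19.
No augmenting path remains; maximum flow = 19.
In the residual graph, reachable from Depot: {Depot}.
Min-cut edges: Depot→v1 (7), Depot→v4 (7), Depot→Port (5); capacity 7 + 7 + 5 = 19.
Cut capacity 22 exceeds the max flow 19, so it is not minimum.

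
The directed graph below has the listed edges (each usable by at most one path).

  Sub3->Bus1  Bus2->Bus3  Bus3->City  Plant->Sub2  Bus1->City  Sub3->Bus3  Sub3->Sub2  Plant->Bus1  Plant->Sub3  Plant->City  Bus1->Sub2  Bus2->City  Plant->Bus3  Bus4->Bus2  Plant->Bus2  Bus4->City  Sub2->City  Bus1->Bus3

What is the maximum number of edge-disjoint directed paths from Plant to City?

Assign every edge capacity 1; by Menger, the answer equals the max flow.
Path Plant→City (+1); total 1.
Path Plant→Bus2→City (+1); total 2.
Path Plant→Bus1→City (+1); total 3.
Path Plant→Sub2→City (+1); total 4.
Path Plant→Bus3→City (+1); total 5.
No residual Plant→City path; max flow = 5.
Certifying cut of size 5: {Bus1→City, Bus3→City, Plant→Bus2, Plant→City, Sub2→City}.

5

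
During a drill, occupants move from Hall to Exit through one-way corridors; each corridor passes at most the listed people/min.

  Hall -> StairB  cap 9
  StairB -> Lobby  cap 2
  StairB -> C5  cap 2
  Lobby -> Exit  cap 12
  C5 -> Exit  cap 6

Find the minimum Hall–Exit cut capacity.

Augment Hall→StairB→Lobby→Exit: bottleneck 2, flow now 2.
Augment Hall→StairB→C5→Exit: bottleneck 2, flow now 4.
No augmenting path remains; maximum flow = 4.
By max-flow min-cut, the minimum cut capacity equals the max flow.
In the residual graph, reachable from Hall: {Hall, StairB}.
Min-cut edges: StairB→Lobby (2), StairB→C5 (2); capacity 2 + 2 = 4.

4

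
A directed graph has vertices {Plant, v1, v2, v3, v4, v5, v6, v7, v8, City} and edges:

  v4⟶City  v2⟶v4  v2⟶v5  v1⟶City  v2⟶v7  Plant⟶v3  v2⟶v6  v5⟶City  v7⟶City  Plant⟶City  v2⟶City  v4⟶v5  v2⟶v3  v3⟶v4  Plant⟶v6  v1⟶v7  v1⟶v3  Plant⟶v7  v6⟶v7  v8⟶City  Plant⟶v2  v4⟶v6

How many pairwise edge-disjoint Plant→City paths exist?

Assign every edge capacity 1; by Menger, the answer equals the max flow.
Path Plant→City (+1); total 1.
Path Plant→v2→City (+1); total 2.
Path Plant→v7→City (+1); total 3.
Path Plant→v3→v4→City (+1); total 4.
No residual Plant→City path; max flow = 4.
Certifying cut of size 4: {Plant→City, Plant→v2, Plant→v3, v7→City}.

4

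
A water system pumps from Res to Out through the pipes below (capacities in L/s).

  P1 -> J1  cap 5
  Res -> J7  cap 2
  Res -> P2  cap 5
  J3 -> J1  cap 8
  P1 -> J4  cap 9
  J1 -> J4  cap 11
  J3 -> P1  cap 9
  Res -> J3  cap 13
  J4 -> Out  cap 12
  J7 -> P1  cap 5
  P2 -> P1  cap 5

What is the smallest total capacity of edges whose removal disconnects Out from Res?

12

Augment Res→J7→P1→J4→Out: bottleneck 2, flow now 2.
Augment Res→P2→P1→J4→Out: bottleneck 5, flow now 7.
Augment Res→J3→P1→J4→Out: bottleneck 2, flow now 9.
Augment Res→J3→J1→J4→Out: bottleneck 3, flow now 12.
No augmenting path remains; maximum flow = 12.
By max-flow min-cut, the minimum cut capacity equals the max flow.
In the residual graph, reachable from Res: {Res, J7, P2, J3, P1, J1, J4}.
Min-cut edges: J4→Out (12); capacity 12 = 12.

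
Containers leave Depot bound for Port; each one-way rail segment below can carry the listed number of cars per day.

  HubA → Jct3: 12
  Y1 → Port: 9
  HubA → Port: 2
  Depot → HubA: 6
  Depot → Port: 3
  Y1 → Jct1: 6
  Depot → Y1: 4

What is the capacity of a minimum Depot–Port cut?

9

Augment Depot→Port: bottleneck 3, flow now 3.
Augment Depot→Y1→Port: bottleneck 4, flow now 7.
Augment Depot→HubA→Port: bottleneck 2, flow now 9.
No augmenting path remains; maximum flow = 9.
By max-flow min-cut, the minimum cut capacity equals the max flow.
In the residual graph, reachable from Depot: {Depot, HubA, Jct3}.
Min-cut edges: Depot→Y1 (4), Depot→Port (3), HubA→Port (2); capacity 4 + 3 + 2 = 9.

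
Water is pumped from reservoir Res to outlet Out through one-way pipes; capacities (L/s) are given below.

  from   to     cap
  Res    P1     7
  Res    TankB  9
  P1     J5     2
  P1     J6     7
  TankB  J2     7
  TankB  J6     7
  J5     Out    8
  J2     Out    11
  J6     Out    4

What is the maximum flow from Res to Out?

Augment Res→P1→J5→Out: bottleneck 2, flow now 2.
Augment Res→P1→J6→Out: bottleneck 4, flow now 6.
Augment Res→TankB→J2→Out: bottleneck 7, flow now 13.
No augmenting path remains; maximum flow = 13.
In the residual graph, reachable from Res: {Res, P1, TankB, J6}.
Min-cut edges: P1→J5 (2), TankB→J2 (7), J6→Out (4); capacity 2 + 7 + 4 = 13.
This cut is saturated, so no flow can exceed 13.

13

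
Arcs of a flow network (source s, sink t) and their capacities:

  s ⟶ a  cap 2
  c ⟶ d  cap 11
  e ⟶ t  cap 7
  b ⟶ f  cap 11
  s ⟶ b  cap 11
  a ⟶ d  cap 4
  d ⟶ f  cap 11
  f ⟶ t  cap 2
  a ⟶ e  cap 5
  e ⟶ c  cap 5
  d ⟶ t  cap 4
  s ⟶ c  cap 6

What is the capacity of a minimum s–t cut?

8

Augment s→a→d→t: bottleneck 2, flow now 2.
Augment s→b→f→t: bottleneck 2, flow now 4.
Augment s→c→d→t: bottleneck 2, flow now 6.
Augment s→c→d→a→e→t: bottleneck 2, flow now 8. (uses reverse residual edge)
No augmenting path remains; maximum flow = 8.
By max-flow min-cut, the minimum cut capacity equals the max flow.
In the residual graph, reachable from s: {s, b, c, d, f}.
Min-cut edges: s→a (2), d→t (4), f→t (2); capacity 2 + 4 + 2 = 8.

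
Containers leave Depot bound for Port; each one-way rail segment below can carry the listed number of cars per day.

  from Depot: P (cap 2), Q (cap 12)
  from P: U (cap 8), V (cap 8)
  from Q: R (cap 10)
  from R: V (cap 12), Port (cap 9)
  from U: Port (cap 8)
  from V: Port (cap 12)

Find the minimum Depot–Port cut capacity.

12

Augment Depot→P→U→Port: bottleneck 2, flow now 2.
Augment Depot→Q→R→Port: bottleneck 9, flow now 11.
Augment Depot→Q→R→V→Port: bottleneck 1, flow now 12.
No augmenting path remains; maximum flow = 12.
By max-flow min-cut, the minimum cut capacity equals the max flow.
In the residual graph, reachable from Depot: {Depot, Q}.
Min-cut edges: Depot→P (2), Q→R (10); capacity 2 + 10 = 12.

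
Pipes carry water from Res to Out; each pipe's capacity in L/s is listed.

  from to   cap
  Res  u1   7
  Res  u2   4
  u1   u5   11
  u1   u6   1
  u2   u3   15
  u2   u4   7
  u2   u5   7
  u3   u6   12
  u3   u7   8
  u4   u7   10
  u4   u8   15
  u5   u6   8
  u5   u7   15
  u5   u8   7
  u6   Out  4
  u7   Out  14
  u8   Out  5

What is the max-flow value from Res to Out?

Augment Res→u1→u6→Out: bottleneck 1, flow now 1.
Augment Res→u1→u5→u6→Out: bottleneck 3, flow now 4.
Augment Res→u1→u5→u7→Out: bottleneck 3, flow now 7.
Augment Res→u2→u3→u7→Out: bottleneck 4, flow now 11.
No augmenting path remains; maximum flow = 11.
In the residual graph, reachable from Res: {Res}.
Min-cut edges: Res→u1 (7), Res→u2 (4); capacity 7 + 4 = 11.
This cut is saturated, so no flow can exceed 11.

11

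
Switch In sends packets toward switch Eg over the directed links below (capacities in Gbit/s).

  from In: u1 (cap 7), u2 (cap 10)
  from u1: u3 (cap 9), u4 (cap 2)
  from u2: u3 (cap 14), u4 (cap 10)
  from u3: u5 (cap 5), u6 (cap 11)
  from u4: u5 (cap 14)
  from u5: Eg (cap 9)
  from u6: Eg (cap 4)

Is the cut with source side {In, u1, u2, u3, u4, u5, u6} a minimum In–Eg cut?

Given cut capacity: 9 + 4 = 13.
Augment In→u1→u3→u5→Eg: bottleneck 5, flow now 5.
Augment In→u1→u3→u6→Eg: bottleneck 2, flow now 7.
Augment In→u2→u3→u6→Eg: bottleneck 2, flow now 9.
Augment In→u2→u4→u5→Eg: bottleneck 4, flow now 13.
No augmenting path remains; maximum flow = 13.
Cut capacity 13 equals the max flow, so it is a minimum cut.

Yes — it is a minimum cut (capacity 13).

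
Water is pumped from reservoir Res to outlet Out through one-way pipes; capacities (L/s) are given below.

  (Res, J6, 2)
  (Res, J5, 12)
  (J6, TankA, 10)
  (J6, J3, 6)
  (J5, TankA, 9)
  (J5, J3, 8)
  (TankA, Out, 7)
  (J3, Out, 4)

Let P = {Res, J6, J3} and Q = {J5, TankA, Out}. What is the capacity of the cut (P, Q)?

26

Edges leaving {Res, J6, J3}: Res→J5 (12), J6→TankA (10), J3→Out (4).
Cut capacity = 12 + 10 + 4 = 26.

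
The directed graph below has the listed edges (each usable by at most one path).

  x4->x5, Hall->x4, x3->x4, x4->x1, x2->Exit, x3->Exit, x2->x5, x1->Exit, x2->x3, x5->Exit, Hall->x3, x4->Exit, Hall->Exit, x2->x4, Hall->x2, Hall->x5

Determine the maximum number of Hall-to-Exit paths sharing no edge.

5

Assign every edge capacity 1; by Menger, the answer equals the max flow.
Path Hall→Exit (+1); total 1.
Path Hall→x2→Exit (+1); total 2.
Path Hall→x3→Exit (+1); total 3.
Path Hall→x4→Exit (+1); total 4.
Path Hall→x5→Exit (+1); total 5.
No residual Hall→Exit path; max flow = 5.
Certifying cut of size 5: {Hall→Exit, Hall→x2, Hall→x3, Hall→x4, Hall→x5}.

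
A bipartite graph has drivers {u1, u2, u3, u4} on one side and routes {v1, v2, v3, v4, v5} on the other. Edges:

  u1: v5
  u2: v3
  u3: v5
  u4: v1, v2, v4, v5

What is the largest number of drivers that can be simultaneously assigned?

Unit-capacity flow: source→left, listed edges, right→sink; max matching = max flow.
Augmenting path u1→v5 (+1); matched 1.
Augmenting path u2→v3 (+1); matched 2.
Augmenting path u4→v1 (+1); matched 3.
No augmenting path remains; maximum matching = 3.
König certificate: {u2, u4, v5} is a vertex cover of size 3 (every listed pair touches it), so no matching can be larger.

3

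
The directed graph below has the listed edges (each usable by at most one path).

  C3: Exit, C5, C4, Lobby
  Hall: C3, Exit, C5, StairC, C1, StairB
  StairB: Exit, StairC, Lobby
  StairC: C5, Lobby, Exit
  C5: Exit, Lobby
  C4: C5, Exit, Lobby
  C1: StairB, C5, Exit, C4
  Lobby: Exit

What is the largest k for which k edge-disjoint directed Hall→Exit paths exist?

6

Assign every edge capacity 1; by Menger, the answer equals the max flow.
Path Hall→Exit (+1); total 1.
Path Hall→C3→Exit (+1); total 2.
Path Hall→C1→Exit (+1); total 3.
Path Hall→StairB→Exit (+1); total 4.
Path Hall→StairC→Exit (+1); total 5.
Path Hall→C5→Exit (+1); total 6.
No residual Hall→Exit path; max flow = 6.
Certifying cut of size 6: {Hall→C1, Hall→C3, Hall→C5, Hall→Exit, Hall→StairB, Hall→StairC}.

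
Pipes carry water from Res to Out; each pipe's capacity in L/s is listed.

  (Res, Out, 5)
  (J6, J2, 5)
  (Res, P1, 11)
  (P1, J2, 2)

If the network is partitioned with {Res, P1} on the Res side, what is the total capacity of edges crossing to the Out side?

7

Edges leaving {Res, P1}: Res→Out (5), P1→J2 (2).
Cut capacity = 5 + 2 = 7.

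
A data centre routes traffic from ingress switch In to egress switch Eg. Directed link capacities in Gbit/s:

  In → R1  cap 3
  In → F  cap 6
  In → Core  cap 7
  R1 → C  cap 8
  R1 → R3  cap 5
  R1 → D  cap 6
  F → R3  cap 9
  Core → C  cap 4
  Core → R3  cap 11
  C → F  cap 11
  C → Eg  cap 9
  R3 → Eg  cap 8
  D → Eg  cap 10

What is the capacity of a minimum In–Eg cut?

15

Augment In→R1→C→Eg: bottleneck 3, flow now 3.
Augment In→F→R3→Eg: bottleneck 6, flow now 9.
Augment In→Core→C→Eg: bottleneck 4, flow now 13.
Augment In→Core→R3→Eg: bottleneck 2, flow now 15.
No augmenting path remains; maximum flow = 15.
By max-flow min-cut, the minimum cut capacity equals the max flow.
In the residual graph, reachable from In: {In, F, Core, R3}.
Min-cut edges: In→R1 (3), Core→C (4), R3→Eg (8); capacity 3 + 4 + 8 = 15.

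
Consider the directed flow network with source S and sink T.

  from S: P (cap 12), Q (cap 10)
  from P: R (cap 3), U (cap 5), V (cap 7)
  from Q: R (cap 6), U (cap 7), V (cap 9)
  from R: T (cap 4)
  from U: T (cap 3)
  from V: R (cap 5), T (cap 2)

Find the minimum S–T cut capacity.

9

Augment S→P→R→T: bottleneck 3, flow now 3.
Augment S→P→U→T: bottleneck 3, flow now 6.
Augment S→P→V→T: bottleneck 2, flow now 8.
Augment S→Q→R→T: bottleneck 1, flow now 9.
No augmenting path remains; maximum flow = 9.
By max-flow min-cut, the minimum cut capacity equals the max flow.
In the residual graph, reachable from S: {S, P, Q, R, U, V}.
Min-cut edges: R→T (4), U→T (3), V→T (2); capacity 4 + 3 + 2 = 9.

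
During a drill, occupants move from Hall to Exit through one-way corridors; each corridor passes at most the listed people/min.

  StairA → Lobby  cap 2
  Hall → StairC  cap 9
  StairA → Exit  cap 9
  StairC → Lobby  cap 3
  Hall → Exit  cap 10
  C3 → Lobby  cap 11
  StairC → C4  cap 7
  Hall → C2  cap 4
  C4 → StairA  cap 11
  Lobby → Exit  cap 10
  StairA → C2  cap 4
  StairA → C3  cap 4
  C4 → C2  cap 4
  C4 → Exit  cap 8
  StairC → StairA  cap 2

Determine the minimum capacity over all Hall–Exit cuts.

Augment Hall→Exit: bottleneck 10, flow now 10.
Augment Hall→StairC→C4→Exit: bottleneck 7, flow now 17.
Augment Hall→StairC→StairA→Exit: bottleneck 2, flow now 19.
No augmenting path remains; maximum flow = 19.
By max-flow min-cut, the minimum cut capacity equals the max flow.
In the residual graph, reachable from Hall: {Hall, C2}.
Min-cut edges: Hall→StairC (9), Hall→Exit (10); capacity 9 + 10 = 19.

19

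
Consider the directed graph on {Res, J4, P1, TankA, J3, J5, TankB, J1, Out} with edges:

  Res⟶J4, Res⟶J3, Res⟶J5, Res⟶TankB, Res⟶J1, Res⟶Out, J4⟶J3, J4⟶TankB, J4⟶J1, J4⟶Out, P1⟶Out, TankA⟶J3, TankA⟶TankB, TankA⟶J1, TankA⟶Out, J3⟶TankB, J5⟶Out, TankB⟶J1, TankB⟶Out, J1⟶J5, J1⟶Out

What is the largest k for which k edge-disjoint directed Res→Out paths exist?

5

Assign every edge capacity 1; by Menger, the answer equals the max flow.
Path Res→Out (+1); total 1.
Path Res→J4→Out (+1); total 2.
Path Res→J5→Out (+1); total 3.
Path Res→TankB→Out (+1); total 4.
Path Res→J1→Out (+1); total 5.
No residual Res→Out path; max flow = 5.
Certifying cut of size 5: {J1→Out, J5→Out, Res→J4, Res→Out, TankB→Out}.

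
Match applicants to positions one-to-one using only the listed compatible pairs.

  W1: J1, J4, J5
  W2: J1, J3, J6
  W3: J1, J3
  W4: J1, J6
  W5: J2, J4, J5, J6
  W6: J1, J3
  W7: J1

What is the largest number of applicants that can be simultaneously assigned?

Unit-capacity flow: source→left, listed edges, right→sink; max matching = max flow.
Augmenting path W1→J1 (+1); matched 1.
Augmenting path W2→J3 (+1); matched 2.
Augmenting path W4→J6 (+1); matched 3.
Augmenting path W5→J2 (+1); matched 4.
Augmenting path W3→J1→W1→J4 (+1); matched 5.
No augmenting path remains; maximum matching = 5.
König certificate: {W1, W5, J1, J3, J6} is a vertex cover of size 5 (every listed pair touches it), so no matching can be larger.

5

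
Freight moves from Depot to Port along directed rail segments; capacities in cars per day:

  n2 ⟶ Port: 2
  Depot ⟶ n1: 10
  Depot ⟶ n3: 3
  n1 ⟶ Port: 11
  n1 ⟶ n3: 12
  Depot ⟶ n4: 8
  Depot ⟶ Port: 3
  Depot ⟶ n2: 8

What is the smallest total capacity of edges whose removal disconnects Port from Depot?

15

Augment Depot→Port: bottleneck 3, flow now 3.
Augment Depot→n1→Port: bottleneck 10, flow now 13.
Augment Depot→n2→Port: bottleneck 2, flow now 15.
No augmenting path remains; maximum flow = 15.
By max-flow min-cut, the minimum cut capacity equals the max flow.
In the residual graph, reachable from Depot: {Depot, n2, n3, n4}.
Min-cut edges: Depot→n1 (10), Depot→Port (3), n2→Port (2); capacity 10 + 3 + 2 = 15.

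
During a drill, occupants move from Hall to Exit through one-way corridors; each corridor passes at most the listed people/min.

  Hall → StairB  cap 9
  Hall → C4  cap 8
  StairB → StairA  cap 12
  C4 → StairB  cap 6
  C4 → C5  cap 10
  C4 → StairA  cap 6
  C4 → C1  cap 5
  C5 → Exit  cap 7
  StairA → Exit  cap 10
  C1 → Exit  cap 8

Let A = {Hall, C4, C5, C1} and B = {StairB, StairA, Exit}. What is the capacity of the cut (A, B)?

36

Edges leaving {Hall, C4, C5, C1}: Hall→StairB (9), C4→StairB (6), C4→StairA (6), C5→Exit (7), C1→Exit (8).
Cut capacity = 9 + 6 + 6 + 7 + 8 = 36.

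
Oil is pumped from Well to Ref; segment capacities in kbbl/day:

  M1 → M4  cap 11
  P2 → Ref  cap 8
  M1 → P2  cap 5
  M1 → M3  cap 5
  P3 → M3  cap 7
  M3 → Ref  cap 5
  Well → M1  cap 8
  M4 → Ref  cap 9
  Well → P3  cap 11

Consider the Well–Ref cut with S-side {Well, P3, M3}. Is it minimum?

Yes — it is a minimum cut (capacity 13).

Given cut capacity: 8 + 5 = 13.
Augment Well→M1→P2→Ref: bottleneck 5, flow now 5.
Augment Well→M1→M4→Ref: bottleneck 3, flow now 8.
Augment Well→P3→M3→Ref: bottleneck 5, flow now 13.
No augmenting path remains; maximum flow = 13.
Cut capacity 13 equals the max flow, so it is a minimum cut.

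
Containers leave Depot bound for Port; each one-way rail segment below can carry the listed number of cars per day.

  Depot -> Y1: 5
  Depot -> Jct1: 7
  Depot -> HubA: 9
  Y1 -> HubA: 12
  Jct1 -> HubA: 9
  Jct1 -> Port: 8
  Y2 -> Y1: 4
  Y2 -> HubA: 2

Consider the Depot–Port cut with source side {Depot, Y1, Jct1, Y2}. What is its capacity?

40

Edges leaving {Depot, Y1, Jct1, Y2}: Depot→HubA (9), Y1→HubA (12), Jct1→HubA (9), Jct1→Port (8), Y2→HubA (2).
Cut capacity = 9 + 12 + 9 + 8 + 2 = 40.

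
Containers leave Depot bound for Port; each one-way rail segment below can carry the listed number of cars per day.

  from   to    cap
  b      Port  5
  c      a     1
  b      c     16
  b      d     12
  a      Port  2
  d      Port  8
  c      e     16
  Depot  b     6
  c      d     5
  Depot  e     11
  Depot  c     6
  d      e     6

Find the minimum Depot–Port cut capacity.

12

Augment Depot→b→Port: bottleneck 5, flow now 5.
Augment Depot→b→d→Port: bottleneck 1, flow now 6.
Augment Depot→c→a→Port: bottleneck 1, flow now 7.
Augment Depot→c→d→Port: bottleneck 5, flow now 12.
No augmenting path remains; maximum flow = 12.
By max-flow min-cut, the minimum cut capacity equals the max flow.
In the residual graph, reachable from Depot: {Depot, e}.
Min-cut edges: Depot→b (6), Depot→c (6); capacity 6 + 6 = 12.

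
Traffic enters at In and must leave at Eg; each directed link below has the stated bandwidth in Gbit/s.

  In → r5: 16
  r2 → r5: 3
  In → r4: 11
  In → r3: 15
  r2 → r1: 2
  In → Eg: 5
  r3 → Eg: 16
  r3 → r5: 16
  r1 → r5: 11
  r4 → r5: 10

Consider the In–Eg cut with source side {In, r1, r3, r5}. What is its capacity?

32

Edges leaving {In, r1, r3, r5}: In→r4 (11), In→Eg (5), r3→Eg (16).
Cut capacity = 11 + 5 + 16 = 32.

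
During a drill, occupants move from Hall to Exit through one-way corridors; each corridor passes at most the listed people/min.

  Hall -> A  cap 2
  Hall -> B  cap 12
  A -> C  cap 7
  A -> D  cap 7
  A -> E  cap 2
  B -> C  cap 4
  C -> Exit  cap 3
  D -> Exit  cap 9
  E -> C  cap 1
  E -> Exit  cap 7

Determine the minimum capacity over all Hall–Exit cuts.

Augment Hall→A→C→Exit: bottleneck 2, flow now 2.
Augment Hall→B→C→Exit: bottleneck 1, flow now 3.
Augment Hall→B→C→A→D→Exit: bottleneck 2, flow now 5. (uses reverse residual edge)
No augmenting path remains; maximum flow = 5.
By max-flow min-cut, the minimum cut capacity equals the max flow.
In the residual graph, reachable from Hall: {Hall, B, C}.
Min-cut edges: Hall→A (2), C→Exit (3); capacity 2 + 3 = 5.

5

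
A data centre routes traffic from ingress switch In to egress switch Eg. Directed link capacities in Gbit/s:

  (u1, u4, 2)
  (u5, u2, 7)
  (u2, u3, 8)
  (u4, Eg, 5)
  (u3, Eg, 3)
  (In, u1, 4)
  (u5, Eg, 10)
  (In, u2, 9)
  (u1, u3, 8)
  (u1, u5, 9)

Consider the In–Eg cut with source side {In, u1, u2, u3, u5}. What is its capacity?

Edges leaving {In, u1, u2, u3, u5}: u1→u4 (2), u3→Eg (3), u5→Eg (10).
Cut capacity = 2 + 3 + 10 = 15.

15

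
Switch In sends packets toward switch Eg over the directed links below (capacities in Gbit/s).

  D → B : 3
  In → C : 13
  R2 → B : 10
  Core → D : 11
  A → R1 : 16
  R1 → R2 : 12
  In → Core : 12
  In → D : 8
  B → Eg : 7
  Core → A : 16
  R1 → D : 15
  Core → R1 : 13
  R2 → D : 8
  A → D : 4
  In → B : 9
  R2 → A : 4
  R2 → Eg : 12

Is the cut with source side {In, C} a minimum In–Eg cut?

Given cut capacity: 12 + 8 + 9 = 29.
Augment In→B→Eg: bottleneck 7, flow now 7.
Augment In→Core→R1→R2→Eg: bottleneck 12, flow now 19.
No augmenting path remains; maximum flow = 19.
In the residual graph, reachable from In: {In, C, D, B}.
Min-cut edges: In→Core (12), B→Eg (7); capacity 12 + 7 = 19.
Cut capacity 29 exceeds the max flow 19, so it is not minimum.

No — its capacity is 29, but the minimum cut has capacity 19.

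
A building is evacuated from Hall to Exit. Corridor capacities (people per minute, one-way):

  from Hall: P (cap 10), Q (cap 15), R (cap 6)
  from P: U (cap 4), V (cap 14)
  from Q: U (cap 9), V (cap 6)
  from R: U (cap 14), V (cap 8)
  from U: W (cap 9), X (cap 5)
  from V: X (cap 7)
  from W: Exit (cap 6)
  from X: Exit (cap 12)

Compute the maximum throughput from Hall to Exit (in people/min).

Augment Hall→P→U→W→Exit: bottleneck 4, flow now 4.
Augment Hall→P→V→X→Exit: bottleneck 6, flow now 10.
Augment Hall→Q→U→W→Exit: bottleneck 2, flow now 12.
Augment Hall→Q→U→X→Exit: bottleneck 5, flow now 17.
Augment Hall→Q→V→X→Exit: bottleneck 1, flow now 18.
No augmenting path remains; maximum flow = 18.
In the residual graph, reachable from Hall: {Hall, P, Q, R, U, V, W}.
Min-cut edges: U→X (5), V→X (7), W→Exit (6); capacity 5 + 7 + 6 = 18.
This cut is saturated, so no flow can exceed 18.

18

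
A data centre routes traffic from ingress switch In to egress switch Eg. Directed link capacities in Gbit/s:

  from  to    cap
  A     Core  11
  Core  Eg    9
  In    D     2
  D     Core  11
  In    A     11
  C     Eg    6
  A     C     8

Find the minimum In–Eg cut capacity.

Augment In→D→Core→Eg: bottleneck 2, flow now 2.
Augment In→A→Core→Eg: bottleneck 7, flow now 9.
Augment In→A→C→Eg: bottleneck 4, flow now 13.
No augmenting path remains; maximum flow = 13.
By max-flow min-cut, the minimum cut capacity equals the max flow.
In the residual graph, reachable from In: {In}.
Min-cut edges: In→D (2), In→A (11); capacity 2 + 11 = 13.

13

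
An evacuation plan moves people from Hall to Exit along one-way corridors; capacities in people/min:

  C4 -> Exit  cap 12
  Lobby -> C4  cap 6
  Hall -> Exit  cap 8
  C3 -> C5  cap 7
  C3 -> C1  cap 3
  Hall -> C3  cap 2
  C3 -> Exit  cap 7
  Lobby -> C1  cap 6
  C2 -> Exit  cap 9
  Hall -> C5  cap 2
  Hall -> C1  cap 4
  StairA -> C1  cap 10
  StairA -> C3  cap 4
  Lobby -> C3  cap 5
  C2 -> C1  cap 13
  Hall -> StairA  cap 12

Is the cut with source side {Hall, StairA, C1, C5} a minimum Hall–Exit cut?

Given cut capacity: 2 + 8 + 4 = 14.
Augment Hall→Exit: bottleneck 8, flow now 8.
Augment Hall→C3→Exit: bottleneck 2, flow now 10.
Augment Hall→StairA→C3→Exit: bottleneck 4, flow now 14.
No augmenting path remains; maximum flow = 14.
Cut capacity 14 equals the max flow, so it is a minimum cut.

Yes — it is a minimum cut (capacity 14).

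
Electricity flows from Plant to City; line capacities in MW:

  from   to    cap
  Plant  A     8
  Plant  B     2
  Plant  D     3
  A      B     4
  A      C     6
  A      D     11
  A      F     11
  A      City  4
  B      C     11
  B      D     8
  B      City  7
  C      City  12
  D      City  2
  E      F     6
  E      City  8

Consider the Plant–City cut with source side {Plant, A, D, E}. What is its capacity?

43

Edges leaving {Plant, A, D, E}: Plant→B (2), A→B (4), A→C (6), A→F (11), A→City (4), D→City (2), E→F (6), E→City (8).
Cut capacity = 2 + 4 + 6 + 11 + 4 + 2 + 6 + 8 = 43.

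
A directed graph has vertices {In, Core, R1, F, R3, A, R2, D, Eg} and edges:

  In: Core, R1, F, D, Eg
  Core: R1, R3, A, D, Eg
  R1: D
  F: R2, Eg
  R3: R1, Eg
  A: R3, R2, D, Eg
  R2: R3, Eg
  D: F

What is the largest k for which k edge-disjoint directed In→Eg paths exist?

4

Assign every edge capacity 1; by Menger, the answer equals the max flow.
Path In→Eg (+1); total 1.
Path In→Core→Eg (+1); total 2.
Path In→F→Eg (+1); total 3.
Path In→D→F→R2→Eg (+1); total 4.
No residual In→Eg path; max flow = 4.
Certifying cut of size 4: {D→F, In→Core, In→Eg, In→F}.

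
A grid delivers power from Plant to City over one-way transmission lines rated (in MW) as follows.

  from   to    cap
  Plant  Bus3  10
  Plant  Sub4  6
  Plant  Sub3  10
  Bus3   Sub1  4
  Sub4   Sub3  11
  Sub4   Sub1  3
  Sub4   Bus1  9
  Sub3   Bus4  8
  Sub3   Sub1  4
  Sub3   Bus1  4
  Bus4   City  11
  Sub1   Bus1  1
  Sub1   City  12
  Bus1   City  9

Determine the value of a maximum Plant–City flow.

20

Augment Plant→Bus3→Sub1→City: bottleneck 4, flow now 4.
Augment Plant→Sub4→Sub1→City: bottleneck 3, flow now 7.
Augment Plant→Sub4→Bus1→City: bottleneck 3, flow now 10.
Augment Plant→Sub3→Bus4→City: bottleneck 8, flow now 18.
Augment Plant→Sub3→Sub1→City: bottleneck 2, flow now 20.
No augmenting path remains; maximum flow = 20.
In the residual graph, reachable from Plant: {Plant, Bus3}.
Min-cut edges: Plant→Sub4 (6), Plant→Sub3 (10), Bus3→Sub1 (4); capacity 6 + 10 + 4 = 20.
This cut is saturated, so no flow can exceed 20.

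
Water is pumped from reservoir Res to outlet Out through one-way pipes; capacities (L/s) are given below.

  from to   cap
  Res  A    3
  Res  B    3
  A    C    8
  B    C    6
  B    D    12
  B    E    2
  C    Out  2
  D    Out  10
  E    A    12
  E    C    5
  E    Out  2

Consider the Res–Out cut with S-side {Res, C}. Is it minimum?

Given cut capacity: 3 + 3 + 2 = 8.
Augment Res→A→C→Out: bottleneck 2, flow now 2.
Augment Res→B→D→Out: bottleneck 3, flow now 5.
No augmenting path remains; maximum flow = 5.
In the residual graph, reachable from Res: {Res, A, C}.
Min-cut edges: Res→B (3), C→Out (2); capacity 3 + 2 = 5.
Cut capacity 8 exceeds the max flow 5, so it is not minimum.

No — its capacity is 8, but the minimum cut has capacity 5.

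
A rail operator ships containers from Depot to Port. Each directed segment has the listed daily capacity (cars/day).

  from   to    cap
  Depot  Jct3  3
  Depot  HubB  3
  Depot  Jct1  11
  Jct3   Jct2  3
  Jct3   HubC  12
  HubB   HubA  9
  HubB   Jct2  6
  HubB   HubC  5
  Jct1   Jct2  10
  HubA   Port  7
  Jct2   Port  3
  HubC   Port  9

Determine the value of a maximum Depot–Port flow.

9

Augment Depot→Jct3→Jct2→Port: bottleneck 3, flow now 3.
Augment Depot→HubB→HubA→Port: bottleneck 3, flow now 6.
Augment Depot→Jct1→Jct2→Jct3→HubC→Port: bottleneck 3, flow now 9. (uses reverse residual edge)
No augmenting path remains; maximum flow = 9.
In the residual graph, reachable from Depot: {Depot, Jct1, Jct2}.
Min-cut edges: Depot→Jct3 (3), Depot→HubB (3), Jct2→Port (3); capacity 3 + 3 + 3 = 9.
This cut is saturated, so no flow can exceed 9.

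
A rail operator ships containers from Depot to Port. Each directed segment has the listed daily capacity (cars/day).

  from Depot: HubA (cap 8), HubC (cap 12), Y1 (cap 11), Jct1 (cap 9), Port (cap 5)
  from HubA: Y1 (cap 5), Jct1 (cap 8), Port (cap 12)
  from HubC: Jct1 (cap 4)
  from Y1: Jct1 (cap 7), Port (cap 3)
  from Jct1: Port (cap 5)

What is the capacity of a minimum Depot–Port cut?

Augment Depot→Port: bottleneck 5, flow now 5.
Augment Depot→HubA→Port: bottleneck 8, flow now 13.
Augment Depot→Y1→Port: bottleneck 3, flow now 16.
Augment Depot→Jct1→Port: bottleneck 5, flow now 21.
No augmenting path remains; maximum flow = 21.
By max-flow min-cut, the minimum cut capacity equals the max flow.
In the residual graph, reachable from Depot: {Depot, HubC, Y1, Jct1}.
Min-cut edges: Depot→HubA (8), Depot→Port (5), Y1→Port (3), Jct1→Port (5); capacity 8 + 5 + 3 + 5 = 21.

21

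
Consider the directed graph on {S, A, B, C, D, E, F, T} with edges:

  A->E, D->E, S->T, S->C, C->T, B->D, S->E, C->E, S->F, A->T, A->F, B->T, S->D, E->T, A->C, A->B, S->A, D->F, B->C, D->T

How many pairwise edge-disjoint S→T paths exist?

Assign every edge capacity 1; by Menger, the answer equals the max flow.
Path S→T (+1); total 1.
Path S→A→T (+1); total 2.
Path S→C→T (+1); total 3.
Path S→D→T (+1); total 4.
Path S→E→T (+1); total 5.
No residual S→T path; max flow = 5.
Certifying cut of size 5: {S→A, S→C, S→D, S→E, S→T}.

5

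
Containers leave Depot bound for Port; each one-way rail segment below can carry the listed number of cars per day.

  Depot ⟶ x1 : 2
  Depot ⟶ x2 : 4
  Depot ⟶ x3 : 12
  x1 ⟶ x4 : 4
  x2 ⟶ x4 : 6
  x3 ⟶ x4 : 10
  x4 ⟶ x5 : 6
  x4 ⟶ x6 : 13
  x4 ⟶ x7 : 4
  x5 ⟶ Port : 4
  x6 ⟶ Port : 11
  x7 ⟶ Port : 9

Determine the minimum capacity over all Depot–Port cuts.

Augment Depot→x1→x4→x5→Port: bottleneck 2, flow now 2.
Augment Depot→x2→x4→x5→Port: bottleneck 2, flow now 4.
Augment Depot→x2→x4→x6→Port: bottleneck 2, flow now 6.
Augment Depot→x3→x4→x6→Port: bottleneck 9, flow now 15.
Augment Depot→x3→x4→x7→Port: bottleneck 1, flow now 16.
No augmenting path remains; maximum flow = 16.
By max-flow min-cut, the minimum cut capacity equals the max flow.
In the residual graph, reachable from Depot: {Depot, x3}.
Min-cut edges: Depot→x1 (2), Depot→x2 (4), x3→x4 (10); capacity 2 + 4 + 10 = 16.

16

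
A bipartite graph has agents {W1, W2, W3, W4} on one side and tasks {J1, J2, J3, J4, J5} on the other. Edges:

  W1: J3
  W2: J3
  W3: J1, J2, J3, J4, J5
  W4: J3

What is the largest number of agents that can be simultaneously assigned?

2

Unit-capacity flow: source→left, listed edges, right→sink; max matching = max flow.
Augmenting path W1→J3 (+1); matched 1.
Augmenting path W3→J1 (+1); matched 2.
No augmenting path remains; maximum matching = 2.
König certificate: {W3, J3} is a vertex cover of size 2 (every listed pair touches it), so no matching can be larger.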